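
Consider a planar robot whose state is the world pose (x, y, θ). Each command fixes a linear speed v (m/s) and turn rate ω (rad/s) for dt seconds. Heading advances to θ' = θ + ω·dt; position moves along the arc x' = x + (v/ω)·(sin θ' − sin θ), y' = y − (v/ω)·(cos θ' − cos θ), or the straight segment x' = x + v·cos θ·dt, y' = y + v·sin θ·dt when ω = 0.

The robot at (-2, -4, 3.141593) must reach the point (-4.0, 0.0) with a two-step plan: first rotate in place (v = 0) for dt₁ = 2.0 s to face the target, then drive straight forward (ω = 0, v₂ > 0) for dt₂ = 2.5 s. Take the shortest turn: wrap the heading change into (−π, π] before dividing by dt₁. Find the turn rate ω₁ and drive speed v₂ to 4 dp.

ω₁ = -0.5536, v₂ = 1.7889

heading to target = atan2(0−-4, -4−-2) = 2.0344
Δθ = wrap(2.0344 − 3.1416) = -1.1071; ω₁ = Δθ/dt₁ = -0.5536
distance = √((-4−-2)² + (0−-4)²) = 4.4721; v₂ = distance/dt₂ = 1.7889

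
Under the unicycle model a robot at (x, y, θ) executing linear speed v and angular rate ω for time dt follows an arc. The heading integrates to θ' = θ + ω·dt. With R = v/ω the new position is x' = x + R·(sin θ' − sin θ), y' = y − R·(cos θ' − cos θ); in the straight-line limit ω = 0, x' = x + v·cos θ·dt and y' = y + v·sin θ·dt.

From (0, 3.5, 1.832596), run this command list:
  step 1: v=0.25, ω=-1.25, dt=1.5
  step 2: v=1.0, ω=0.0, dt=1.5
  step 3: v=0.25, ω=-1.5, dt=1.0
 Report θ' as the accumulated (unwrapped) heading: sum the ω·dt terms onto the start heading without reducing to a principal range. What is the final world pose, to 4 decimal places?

(1.8598, 3.5262, -1.5424)

step 1: θ'=-0.0424 (R=-0.2000) → pose (0.2017, 3.7516, -0.0424)
step 2: θ'=-0.0424 (straight) → pose (1.7003, 3.6880, -0.0424)
step 3: θ'=-1.5424 (R=-0.1667) → pose (1.8598, 3.5262, -1.5424)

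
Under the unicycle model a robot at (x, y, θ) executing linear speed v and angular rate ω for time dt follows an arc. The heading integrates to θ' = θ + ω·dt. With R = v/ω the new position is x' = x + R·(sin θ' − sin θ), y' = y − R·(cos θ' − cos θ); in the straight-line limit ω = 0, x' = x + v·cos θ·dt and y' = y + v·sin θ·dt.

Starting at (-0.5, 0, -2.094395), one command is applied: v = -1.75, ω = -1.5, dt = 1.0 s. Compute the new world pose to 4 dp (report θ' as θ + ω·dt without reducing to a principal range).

θ' = -2.0944 + -1.5·1.0 = -3.5944
R = v/ω = -1.75/-1.5 = 1.1667
x' = -0.5 + 1.1667·(sin -3.5944 − sin -2.0944) = 1.0208
y' = 0 − 1.1667·(cos -3.5944 − cos -2.0944) = 0.4658

(1.0208, 0.4658, -3.5944)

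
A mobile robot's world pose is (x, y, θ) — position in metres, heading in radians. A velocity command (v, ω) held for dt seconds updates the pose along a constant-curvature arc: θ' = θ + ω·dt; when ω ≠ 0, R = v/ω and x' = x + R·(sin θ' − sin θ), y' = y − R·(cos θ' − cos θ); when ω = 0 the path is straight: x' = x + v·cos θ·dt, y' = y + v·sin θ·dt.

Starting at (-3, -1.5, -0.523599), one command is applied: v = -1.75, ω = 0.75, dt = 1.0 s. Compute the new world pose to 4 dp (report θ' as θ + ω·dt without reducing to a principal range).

θ' = -0.5236 + 0.75·1.0 = 0.2264
R = v/ω = -1.75/0.75 = -2.3333
x' = -3 + -2.3333·(sin 0.2264 − sin -0.5236) = -4.6904
y' = -1.5 − -2.3333·(cos 0.2264 − cos -0.5236) = -1.2469

(-4.6904, -1.2469, 0.2264)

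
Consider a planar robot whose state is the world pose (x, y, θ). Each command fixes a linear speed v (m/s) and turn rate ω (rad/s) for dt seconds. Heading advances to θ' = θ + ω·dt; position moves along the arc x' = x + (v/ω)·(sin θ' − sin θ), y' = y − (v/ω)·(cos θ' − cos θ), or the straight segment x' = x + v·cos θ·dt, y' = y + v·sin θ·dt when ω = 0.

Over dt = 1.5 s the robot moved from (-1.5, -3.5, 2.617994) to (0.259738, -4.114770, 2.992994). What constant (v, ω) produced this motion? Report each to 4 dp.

Δθ = 2.992994 − 2.617994 = 0.375000
ω = Δθ/dt = 0.375000/1.5 = 0.2500
R = Δx/(sin θ' − sin θ) = -5.0000
v = R·ω = -5.0000·0.2500 = -1.2500

v = -1.2500, ω = 0.2500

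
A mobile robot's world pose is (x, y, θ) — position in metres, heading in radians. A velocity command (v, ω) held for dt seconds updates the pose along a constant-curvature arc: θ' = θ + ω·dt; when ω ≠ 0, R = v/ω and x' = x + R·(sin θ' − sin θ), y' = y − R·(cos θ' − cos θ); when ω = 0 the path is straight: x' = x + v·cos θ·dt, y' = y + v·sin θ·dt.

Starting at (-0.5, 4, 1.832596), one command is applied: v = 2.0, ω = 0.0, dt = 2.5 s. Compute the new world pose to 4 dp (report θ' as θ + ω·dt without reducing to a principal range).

θ' = 1.8326 + 0.0·2.5 = 1.8326
ω = 0 → straight: x' = -0.5 + 2.0·cos(1.8326)·2.5 = -1.7941
y' = 4 + 2.0·sin(1.8326)·2.5 = 8.8296

(-1.7941, 8.8296, 1.8326)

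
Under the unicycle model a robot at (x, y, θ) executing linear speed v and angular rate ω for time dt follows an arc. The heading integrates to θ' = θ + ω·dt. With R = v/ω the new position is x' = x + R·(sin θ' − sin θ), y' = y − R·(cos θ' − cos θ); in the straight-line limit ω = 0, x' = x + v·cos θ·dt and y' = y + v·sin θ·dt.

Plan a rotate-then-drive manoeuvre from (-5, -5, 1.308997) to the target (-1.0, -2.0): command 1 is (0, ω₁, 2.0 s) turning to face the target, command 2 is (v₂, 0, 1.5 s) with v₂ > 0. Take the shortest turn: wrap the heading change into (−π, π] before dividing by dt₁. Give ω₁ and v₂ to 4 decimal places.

ω₁ = -0.3327, v₂ = 3.3333

heading to target = atan2(-2−-5, -1−-5) = 0.6435
Δθ = wrap(0.6435 − 1.3090) = -0.6655; ω₁ = Δθ/dt₁ = -0.3327
distance = √((-1−-5)² + (-2−-5)²) = 5.0000; v₂ = distance/dt₂ = 3.3333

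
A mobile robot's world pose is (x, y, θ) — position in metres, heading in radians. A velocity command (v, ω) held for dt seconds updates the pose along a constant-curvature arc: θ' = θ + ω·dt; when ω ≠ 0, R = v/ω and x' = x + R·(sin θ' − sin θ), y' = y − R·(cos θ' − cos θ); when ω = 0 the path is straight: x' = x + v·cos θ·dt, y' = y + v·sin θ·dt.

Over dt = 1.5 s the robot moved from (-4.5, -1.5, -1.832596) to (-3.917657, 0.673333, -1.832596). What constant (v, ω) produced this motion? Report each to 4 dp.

Δθ = -1.832596 − -1.832596 = 0.000000
ω = Δθ/dt = 0.000000/1.5 = 0.0000
ω = 0 → v = (Δx·cos θ + Δy·sin θ)/dt = -1.5000

v = -1.5000, ω = 0.0000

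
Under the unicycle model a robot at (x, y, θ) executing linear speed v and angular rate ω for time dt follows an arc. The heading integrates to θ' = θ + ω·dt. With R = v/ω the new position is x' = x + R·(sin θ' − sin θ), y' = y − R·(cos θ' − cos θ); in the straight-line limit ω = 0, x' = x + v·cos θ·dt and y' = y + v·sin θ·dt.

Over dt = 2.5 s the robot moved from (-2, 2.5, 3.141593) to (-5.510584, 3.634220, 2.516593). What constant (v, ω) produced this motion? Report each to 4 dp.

Δθ = 2.516593 − 3.141593 = -0.625000
ω = Δθ/dt = -0.625000/2.5 = -0.2500
R = Δx/(sin θ' − sin θ) = -6.0000
v = R·ω = -6.0000·-0.2500 = 1.5000

v = 1.5000, ω = -0.2500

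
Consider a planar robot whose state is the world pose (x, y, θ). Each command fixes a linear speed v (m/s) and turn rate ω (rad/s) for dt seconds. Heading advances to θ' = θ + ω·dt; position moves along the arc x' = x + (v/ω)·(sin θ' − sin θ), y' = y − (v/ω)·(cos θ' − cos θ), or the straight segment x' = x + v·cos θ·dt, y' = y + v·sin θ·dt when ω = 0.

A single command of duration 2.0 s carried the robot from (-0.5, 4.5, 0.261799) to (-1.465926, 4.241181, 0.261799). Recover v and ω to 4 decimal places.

v = -0.5000, ω = 0.0000

Δθ = 0.261799 − 0.261799 = 0.000000
ω = Δθ/dt = 0.000000/2.0 = 0.0000
ω = 0 → v = (Δx·cos θ + Δy·sin θ)/dt = -0.5000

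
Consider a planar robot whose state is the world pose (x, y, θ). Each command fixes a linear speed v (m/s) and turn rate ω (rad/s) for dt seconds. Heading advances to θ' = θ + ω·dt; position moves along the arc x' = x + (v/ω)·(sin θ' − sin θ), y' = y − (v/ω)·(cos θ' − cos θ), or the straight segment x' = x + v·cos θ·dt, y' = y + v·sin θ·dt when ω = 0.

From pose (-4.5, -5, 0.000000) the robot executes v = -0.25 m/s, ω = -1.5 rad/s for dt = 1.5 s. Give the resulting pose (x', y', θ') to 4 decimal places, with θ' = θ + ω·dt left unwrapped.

(-4.6297, -4.7286, -2.2500)

θ' = 0.0000 + -1.5·1.5 = -2.2500
R = v/ω = -0.25/-1.5 = 0.1667
x' = -4.5 + 0.1667·(sin -2.2500 − sin 0.0000) = -4.6297
y' = -5 − 0.1667·(cos -2.2500 − cos 0.0000) = -4.7286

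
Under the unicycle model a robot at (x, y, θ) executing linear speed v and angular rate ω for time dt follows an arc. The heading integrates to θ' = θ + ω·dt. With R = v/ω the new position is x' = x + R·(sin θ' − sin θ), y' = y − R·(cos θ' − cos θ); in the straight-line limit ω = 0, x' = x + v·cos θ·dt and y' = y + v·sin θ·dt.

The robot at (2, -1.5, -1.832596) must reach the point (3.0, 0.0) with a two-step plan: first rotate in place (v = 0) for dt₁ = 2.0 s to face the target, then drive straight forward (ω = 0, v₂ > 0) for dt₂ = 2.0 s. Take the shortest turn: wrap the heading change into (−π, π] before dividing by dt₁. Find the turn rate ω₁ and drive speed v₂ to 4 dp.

ω₁ = 1.4077, v₂ = 0.9014

heading to target = atan2(0−-1.5, 3−2) = 0.9828
Δθ = wrap(0.9828 − -1.8326) = 2.8154; ω₁ = Δθ/dt₁ = 1.4077
distance = √((3−2)² + (0−-1.5)²) = 1.8028; v₂ = distance/dt₂ = 0.9014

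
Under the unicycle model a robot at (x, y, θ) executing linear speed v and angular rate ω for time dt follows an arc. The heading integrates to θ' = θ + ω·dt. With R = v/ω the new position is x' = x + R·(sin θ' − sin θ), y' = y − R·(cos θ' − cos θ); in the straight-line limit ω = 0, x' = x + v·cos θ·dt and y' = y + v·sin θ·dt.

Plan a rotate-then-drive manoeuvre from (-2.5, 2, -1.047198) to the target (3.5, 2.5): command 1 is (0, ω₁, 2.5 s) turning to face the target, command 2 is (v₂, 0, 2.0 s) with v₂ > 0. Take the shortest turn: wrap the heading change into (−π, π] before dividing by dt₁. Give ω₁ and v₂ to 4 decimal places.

heading to target = atan2(2.5−2, 3.5−-2.5) = 0.0831
Δθ = wrap(0.0831 − -1.0472) = 1.1303; ω₁ = Δθ/dt₁ = 0.4521
distance = √((3.5−-2.5)² + (2.5−2)²) = 6.0208; v₂ = distance/dt₂ = 3.0104

ω₁ = 0.4521, v₂ = 3.0104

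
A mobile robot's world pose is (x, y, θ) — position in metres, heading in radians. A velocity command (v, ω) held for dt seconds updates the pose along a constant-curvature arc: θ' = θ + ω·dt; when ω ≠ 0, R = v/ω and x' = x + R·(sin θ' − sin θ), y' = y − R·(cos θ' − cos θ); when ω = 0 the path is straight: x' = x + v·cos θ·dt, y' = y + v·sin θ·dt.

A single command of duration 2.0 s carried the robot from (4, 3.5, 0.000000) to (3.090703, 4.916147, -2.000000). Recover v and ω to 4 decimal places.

v = -1.0000, ω = -1.0000

Δθ = -2.000000 − 0.000000 = -2.000000
ω = Δθ/dt = -2.000000/2.0 = -1.0000
R = −Δy/(cos θ' − cos θ) = 1.0000
v = R·ω = 1.0000·-1.0000 = -1.0000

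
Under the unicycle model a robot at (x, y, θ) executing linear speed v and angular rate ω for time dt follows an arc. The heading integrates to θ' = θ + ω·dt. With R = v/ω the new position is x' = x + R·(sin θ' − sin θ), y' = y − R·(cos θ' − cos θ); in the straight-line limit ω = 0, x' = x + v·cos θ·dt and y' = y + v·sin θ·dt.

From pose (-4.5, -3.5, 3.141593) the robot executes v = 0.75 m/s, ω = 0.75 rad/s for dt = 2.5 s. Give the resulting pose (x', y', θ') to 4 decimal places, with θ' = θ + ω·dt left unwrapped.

θ' = 3.1416 + 0.75·2.5 = 5.0166
R = v/ω = 0.75/0.75 = 1.0000
x' = -4.5 + 1.0000·(sin 5.0166 − sin 3.1416) = -5.4541
y' = -3.5 − 1.0000·(cos 5.0166 − cos 3.1416) = -4.7995

(-5.4541, -4.7995, 5.0166)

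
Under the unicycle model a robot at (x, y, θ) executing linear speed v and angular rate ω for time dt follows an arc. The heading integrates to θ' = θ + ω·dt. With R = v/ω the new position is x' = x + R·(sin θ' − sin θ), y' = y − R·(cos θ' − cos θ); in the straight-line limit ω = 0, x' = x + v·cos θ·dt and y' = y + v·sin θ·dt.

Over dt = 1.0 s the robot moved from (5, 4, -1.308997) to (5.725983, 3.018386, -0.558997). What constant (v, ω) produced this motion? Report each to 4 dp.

v = 1.2500, ω = 0.7500

Δθ = -0.558997 − -1.308997 = 0.750000
ω = Δθ/dt = 0.750000/1.0 = 0.7500
R = −Δy/(cos θ' − cos θ) = 1.6667
v = R·ω = 1.6667·0.7500 = 1.2500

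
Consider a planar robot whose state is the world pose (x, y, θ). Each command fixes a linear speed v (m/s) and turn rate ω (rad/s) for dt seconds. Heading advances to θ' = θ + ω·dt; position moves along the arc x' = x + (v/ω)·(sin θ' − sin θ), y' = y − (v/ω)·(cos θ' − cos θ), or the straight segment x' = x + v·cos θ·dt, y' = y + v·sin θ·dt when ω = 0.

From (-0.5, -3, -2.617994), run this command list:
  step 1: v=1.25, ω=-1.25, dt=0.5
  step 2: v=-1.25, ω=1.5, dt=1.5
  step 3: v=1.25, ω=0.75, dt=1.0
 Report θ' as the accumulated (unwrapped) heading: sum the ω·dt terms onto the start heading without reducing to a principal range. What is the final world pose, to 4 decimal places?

step 1: θ'=-3.2430 (R=-1.0000) → pose (-1.1012, -3.1288, -3.2430)
step 2: θ'=-0.9930 (R=-0.8333) → pose (-0.3188, -1.8446, -0.9930)
step 3: θ'=-0.2430 (R=1.6667) → pose (0.6763, -2.5520, -0.2430)

(0.6763, -2.5520, -0.2430)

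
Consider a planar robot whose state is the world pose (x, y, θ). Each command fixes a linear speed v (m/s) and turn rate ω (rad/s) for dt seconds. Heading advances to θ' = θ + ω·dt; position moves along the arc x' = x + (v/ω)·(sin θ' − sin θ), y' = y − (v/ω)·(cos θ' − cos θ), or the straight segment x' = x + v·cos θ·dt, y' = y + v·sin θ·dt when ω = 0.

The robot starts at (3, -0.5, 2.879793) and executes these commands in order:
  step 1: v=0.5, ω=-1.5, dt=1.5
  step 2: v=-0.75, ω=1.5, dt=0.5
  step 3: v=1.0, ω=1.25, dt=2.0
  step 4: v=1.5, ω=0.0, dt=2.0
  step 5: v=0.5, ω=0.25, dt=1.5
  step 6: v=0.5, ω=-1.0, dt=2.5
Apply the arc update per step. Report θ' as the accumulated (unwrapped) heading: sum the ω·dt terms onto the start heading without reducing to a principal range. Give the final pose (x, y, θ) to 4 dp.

(-2.2378, -1.9594, 1.7548)

step 1: θ'=0.6298 (R=-0.3333) → pose (2.8899, 0.0914, 0.6298)
step 2: θ'=1.3798 (R=-0.5000) → pose (2.6935, -0.2178, 1.3798)
step 3: θ'=3.8798 (R=0.8000) → pose (1.3697, 0.5258, 3.8798)
step 4: θ'=3.8798 (straight) → pose (-0.8493, -1.4930, 3.8798)
step 5: θ'=4.2548 (R=2.0000) → pose (-1.2976, -2.0888, 4.2548)
step 6: θ'=1.7548 (R=-0.5000) → pose (-2.2378, -1.9594, 1.7548)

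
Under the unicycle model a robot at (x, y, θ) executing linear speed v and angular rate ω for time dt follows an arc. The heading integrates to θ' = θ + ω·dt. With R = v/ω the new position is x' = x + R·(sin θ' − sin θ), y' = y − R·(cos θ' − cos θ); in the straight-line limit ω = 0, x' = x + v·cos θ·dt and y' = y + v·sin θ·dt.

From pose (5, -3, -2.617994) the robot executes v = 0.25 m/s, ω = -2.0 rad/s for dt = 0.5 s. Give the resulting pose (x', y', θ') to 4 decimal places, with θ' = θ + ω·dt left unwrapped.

(4.8802, -3.0028, -3.6180)

θ' = -2.6180 + -2.0·0.5 = -3.6180
R = v/ω = 0.25/-2.0 = -0.1250
x' = 5 + -0.1250·(sin -3.6180 − sin -2.6180) = 4.8802
y' = -3 − -0.1250·(cos -3.6180 − cos -2.6180) = -3.0028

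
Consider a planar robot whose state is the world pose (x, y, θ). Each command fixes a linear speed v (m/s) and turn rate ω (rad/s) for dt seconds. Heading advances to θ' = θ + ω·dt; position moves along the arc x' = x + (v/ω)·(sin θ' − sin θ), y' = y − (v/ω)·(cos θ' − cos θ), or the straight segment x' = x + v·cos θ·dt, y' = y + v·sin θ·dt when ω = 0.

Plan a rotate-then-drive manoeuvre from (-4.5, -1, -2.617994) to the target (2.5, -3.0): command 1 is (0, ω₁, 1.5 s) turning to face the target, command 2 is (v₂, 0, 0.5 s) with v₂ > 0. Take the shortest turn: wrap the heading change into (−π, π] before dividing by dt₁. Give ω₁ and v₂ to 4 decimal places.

ω₁ = 1.5598, v₂ = 14.5602

heading to target = atan2(-3−-1, 2.5−-4.5) = -0.2783
Δθ = wrap(-0.2783 − -2.6180) = 2.3397; ω₁ = Δθ/dt₁ = 1.5598
distance = √((2.5−-4.5)² + (-3−-1)²) = 7.2801; v₂ = distance/dt₂ = 14.5602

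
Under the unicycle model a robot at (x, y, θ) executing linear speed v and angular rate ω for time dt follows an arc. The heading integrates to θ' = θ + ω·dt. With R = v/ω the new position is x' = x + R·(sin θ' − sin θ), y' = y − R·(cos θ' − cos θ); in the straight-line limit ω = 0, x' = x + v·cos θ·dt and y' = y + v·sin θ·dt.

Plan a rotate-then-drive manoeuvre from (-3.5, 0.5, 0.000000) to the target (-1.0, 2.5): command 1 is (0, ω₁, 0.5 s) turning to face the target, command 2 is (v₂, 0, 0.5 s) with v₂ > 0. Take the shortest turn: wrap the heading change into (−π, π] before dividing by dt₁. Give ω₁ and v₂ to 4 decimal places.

heading to target = atan2(2.5−0.5, -1−-3.5) = 0.6747
Δθ = wrap(0.6747 − 0.0000) = 0.6747; ω₁ = Δθ/dt₁ = 1.3495
distance = √((-1−-3.5)² + (2.5−0.5)²) = 3.2016; v₂ = distance/dt₂ = 6.4031

ω₁ = 1.3495, v₂ = 6.4031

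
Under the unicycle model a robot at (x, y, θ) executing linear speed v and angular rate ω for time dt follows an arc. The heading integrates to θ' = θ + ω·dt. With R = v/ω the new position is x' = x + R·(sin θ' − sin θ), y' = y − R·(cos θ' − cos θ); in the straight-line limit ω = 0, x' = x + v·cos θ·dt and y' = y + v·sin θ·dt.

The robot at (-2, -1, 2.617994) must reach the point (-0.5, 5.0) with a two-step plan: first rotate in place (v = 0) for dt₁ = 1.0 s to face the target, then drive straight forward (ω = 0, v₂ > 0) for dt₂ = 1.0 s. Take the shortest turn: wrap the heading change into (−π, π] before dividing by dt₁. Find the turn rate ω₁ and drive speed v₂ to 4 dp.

heading to target = atan2(5−-1, -0.5−-2) = 1.3258
Δθ = wrap(1.3258 − 2.6180) = -1.2922; ω₁ = Δθ/dt₁ = -1.2922
distance = √((-0.5−-2)² + (5−-1)²) = 6.1847; v₂ = distance/dt₂ = 6.1847

ω₁ = -1.2922, v₂ = 6.1847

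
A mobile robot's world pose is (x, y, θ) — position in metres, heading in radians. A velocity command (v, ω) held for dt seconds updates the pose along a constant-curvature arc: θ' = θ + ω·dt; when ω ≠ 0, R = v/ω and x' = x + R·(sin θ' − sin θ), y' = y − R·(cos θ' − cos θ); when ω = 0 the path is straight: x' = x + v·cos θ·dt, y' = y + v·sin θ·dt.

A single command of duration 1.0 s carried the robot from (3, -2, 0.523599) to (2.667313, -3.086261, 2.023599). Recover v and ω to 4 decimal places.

Δθ = 2.023599 − 0.523599 = 1.500000
ω = Δθ/dt = 1.500000/1.0 = 1.5000
R = −Δy/(cos θ' − cos θ) = -0.8333
v = R·ω = -0.8333·1.5000 = -1.2500

v = -1.2500, ω = 1.5000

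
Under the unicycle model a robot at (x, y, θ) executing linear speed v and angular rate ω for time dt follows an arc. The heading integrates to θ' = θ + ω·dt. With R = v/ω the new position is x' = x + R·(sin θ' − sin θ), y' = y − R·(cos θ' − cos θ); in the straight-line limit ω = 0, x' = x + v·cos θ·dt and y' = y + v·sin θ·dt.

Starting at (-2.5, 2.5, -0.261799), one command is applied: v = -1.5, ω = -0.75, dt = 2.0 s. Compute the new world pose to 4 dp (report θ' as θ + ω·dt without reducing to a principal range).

θ' = -0.2618 + -0.75·2.0 = -1.7618
R = v/ω = -1.5/-0.75 = 2.0000
x' = -2.5 + 2.0000·(sin -1.7618 − sin -0.2618) = -3.9460
y' = 2.5 − 2.0000·(cos -1.7618 − cos -0.2618) = 4.8115

(-3.9460, 4.8115, -1.7618)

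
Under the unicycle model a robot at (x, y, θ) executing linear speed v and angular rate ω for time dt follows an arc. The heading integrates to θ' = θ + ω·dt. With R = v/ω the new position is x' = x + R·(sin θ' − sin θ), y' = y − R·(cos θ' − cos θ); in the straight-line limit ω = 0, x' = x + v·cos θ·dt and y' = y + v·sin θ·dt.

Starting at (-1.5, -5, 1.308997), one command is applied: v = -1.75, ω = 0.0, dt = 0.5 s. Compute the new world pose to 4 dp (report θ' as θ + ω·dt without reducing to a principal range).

θ' = 1.3090 + 0.0·0.5 = 1.3090
ω = 0 → straight: x' = -1.5 + -1.75·cos(1.3090)·0.5 = -1.7265
y' = -5 + -1.75·sin(1.3090)·0.5 = -5.8452

(-1.7265, -5.8452, 1.3090)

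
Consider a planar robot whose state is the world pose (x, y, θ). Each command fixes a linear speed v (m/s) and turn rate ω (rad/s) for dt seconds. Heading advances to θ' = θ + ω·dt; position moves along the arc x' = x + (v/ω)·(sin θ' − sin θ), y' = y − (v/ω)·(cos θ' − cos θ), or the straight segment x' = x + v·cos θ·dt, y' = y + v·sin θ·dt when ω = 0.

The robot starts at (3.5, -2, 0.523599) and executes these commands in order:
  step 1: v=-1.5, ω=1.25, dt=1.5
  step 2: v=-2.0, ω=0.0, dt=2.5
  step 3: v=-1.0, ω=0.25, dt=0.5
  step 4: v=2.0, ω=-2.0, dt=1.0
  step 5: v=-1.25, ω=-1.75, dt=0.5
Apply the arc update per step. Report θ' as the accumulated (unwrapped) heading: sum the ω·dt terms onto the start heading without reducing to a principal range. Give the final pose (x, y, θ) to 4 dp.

step 1: θ'=2.3986 (R=-1.2000) → pose (3.2882, -3.9230, 2.3986)
step 2: θ'=2.3986 (straight) → pose (6.9704, -7.3054, 2.3986)
step 3: θ'=2.5236 (R=-4.0000) → pose (7.3588, -7.6198, 2.5236)
step 4: θ'=0.5236 (R=-1.0000) → pose (7.4382, -5.9388, 0.5236)
step 5: θ'=-0.3514 (R=0.7143) → pose (6.8352, -5.9908, -0.3514)

(6.8352, -5.9908, -0.3514)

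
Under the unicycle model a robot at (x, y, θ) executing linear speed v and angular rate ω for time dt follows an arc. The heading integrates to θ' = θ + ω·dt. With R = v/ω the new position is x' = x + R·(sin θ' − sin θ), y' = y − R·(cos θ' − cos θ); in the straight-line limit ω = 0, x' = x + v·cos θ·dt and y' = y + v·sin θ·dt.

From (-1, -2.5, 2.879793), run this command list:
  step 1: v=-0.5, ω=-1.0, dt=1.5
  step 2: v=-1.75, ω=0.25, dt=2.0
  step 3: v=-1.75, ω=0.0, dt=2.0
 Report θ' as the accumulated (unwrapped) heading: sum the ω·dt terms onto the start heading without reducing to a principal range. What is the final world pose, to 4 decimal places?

step 1: θ'=1.3798 (R=0.5000) → pose (-0.6385, -3.0779, 1.3798)
step 2: θ'=1.8798 (R=-7.0000) → pose (-0.4343, -6.5355, 1.8798)
step 3: θ'=1.8798 (straight) → pose (0.6301, -9.8698, 1.8798)

(0.6301, -9.8698, 1.8798)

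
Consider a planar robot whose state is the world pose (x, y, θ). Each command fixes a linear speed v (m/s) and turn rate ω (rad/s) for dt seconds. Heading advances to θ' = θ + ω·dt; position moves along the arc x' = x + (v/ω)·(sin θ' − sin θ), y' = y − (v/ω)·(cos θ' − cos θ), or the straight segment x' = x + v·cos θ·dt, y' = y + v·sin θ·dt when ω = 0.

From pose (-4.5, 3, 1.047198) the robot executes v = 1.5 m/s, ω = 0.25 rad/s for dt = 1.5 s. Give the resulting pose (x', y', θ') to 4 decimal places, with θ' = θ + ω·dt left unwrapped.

(-3.7623, 5.1117, 1.4222)

θ' = 1.0472 + 0.25·1.5 = 1.4222
R = v/ω = 1.5/0.25 = 6.0000
x' = -4.5 + 6.0000·(sin 1.4222 − sin 1.0472) = -3.7623
y' = 3 − 6.0000·(cos 1.4222 − cos 1.0472) = 5.1117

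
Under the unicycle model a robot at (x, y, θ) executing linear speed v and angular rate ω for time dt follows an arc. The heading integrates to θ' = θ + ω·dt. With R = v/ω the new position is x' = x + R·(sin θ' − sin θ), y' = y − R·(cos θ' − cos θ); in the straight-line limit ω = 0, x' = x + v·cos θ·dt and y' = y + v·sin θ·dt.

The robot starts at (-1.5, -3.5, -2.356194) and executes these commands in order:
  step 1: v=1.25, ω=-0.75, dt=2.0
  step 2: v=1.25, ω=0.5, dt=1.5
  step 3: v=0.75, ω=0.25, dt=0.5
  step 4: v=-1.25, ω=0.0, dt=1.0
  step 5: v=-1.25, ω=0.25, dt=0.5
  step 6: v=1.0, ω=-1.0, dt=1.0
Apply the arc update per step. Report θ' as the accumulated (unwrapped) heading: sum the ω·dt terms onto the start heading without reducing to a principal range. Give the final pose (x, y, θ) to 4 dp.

step 1: θ'=-3.8562 (R=-1.6667) → pose (-3.7707, -3.5804, -3.8562)
step 2: θ'=-3.1062 (R=2.5000) → pose (-5.4975, -2.9704, -3.1062)
step 3: θ'=-2.9812 (R=3.0000) → pose (-5.8704, -3.0070, -2.9812)
step 4: θ'=-2.9812 (straight) → pose (-4.6365, -2.8074, -2.9812)
step 5: θ'=-2.8562 (R=-5.0000) → pose (-4.0273, -2.6693, -2.8562)
step 6: θ'=-3.8562 (R=-1.0000) → pose (-4.9642, -2.4651, -3.8562)

(-4.9642, -2.4651, -3.8562)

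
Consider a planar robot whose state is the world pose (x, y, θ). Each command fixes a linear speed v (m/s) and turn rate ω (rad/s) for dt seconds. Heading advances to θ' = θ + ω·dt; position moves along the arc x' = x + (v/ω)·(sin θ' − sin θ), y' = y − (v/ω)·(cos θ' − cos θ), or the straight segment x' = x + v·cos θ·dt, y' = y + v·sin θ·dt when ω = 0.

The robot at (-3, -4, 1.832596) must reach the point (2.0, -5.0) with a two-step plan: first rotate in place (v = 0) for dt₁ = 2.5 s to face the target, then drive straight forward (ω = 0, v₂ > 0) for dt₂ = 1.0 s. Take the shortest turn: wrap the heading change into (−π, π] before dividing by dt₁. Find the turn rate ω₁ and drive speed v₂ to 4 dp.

heading to target = atan2(-5−-4, 2−-3) = -0.1974
Δθ = wrap(-0.1974 − 1.8326) = -2.0300; ω₁ = Δθ/dt₁ = -0.8120
distance = √((2−-3)² + (-5−-4)²) = 5.0990; v₂ = distance/dt₂ = 5.0990

ω₁ = -0.8120, v₂ = 5.0990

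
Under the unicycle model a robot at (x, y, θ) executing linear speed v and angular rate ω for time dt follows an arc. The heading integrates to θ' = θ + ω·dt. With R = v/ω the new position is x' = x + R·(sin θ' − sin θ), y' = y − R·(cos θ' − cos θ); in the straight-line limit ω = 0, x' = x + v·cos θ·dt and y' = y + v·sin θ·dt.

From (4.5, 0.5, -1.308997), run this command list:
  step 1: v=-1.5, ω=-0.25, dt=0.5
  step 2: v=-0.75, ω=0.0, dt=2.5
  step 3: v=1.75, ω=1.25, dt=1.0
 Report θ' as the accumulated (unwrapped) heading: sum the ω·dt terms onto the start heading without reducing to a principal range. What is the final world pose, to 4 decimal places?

step 1: θ'=-1.4340 (R=6.0000) → pose (4.3516, 1.2347, -1.4340)
step 2: θ'=-1.4340 (straight) → pose (4.0959, 3.0922, -1.4340)
step 3: θ'=-0.1840 (R=1.4000) → pose (5.2267, 1.9067, -0.1840)

(5.2267, 1.9067, -0.1840)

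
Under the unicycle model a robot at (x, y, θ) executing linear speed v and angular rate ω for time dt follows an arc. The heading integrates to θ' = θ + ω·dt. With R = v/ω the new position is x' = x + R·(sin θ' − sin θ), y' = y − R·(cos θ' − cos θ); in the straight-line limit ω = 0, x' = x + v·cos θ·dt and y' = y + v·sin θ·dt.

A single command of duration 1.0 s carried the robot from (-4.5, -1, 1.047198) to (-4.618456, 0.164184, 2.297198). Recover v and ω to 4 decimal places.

v = 1.2500, ω = 1.2500

Δθ = 2.297198 − 1.047198 = 1.250000
ω = Δθ/dt = 1.250000/1.0 = 1.2500
R = −Δy/(cos θ' − cos θ) = 1.0000
v = R·ω = 1.0000·1.2500 = 1.2500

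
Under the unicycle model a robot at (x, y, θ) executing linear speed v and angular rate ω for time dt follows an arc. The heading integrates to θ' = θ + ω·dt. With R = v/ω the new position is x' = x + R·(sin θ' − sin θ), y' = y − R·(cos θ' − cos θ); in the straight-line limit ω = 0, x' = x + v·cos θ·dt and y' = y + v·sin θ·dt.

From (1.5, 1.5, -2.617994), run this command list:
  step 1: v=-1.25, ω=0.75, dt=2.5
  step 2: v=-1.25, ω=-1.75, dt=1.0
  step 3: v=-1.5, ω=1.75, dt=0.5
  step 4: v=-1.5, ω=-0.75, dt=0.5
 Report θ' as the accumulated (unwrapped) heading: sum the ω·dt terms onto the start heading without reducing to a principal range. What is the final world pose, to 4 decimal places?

step 1: θ'=-0.7430 (R=-1.6667) → pose (1.7942, 4.1708, -0.7430)
step 2: θ'=-2.4930 (R=0.7143) → pose (1.8459, 5.2661, -2.4930)
step 3: θ'=-1.6180 (R=-0.8571) → pose (2.1843, 5.9087, -1.6180)
step 4: θ'=-1.9930 (R=2.0000) → pose (2.3577, 6.6339, -1.9930)

(2.3577, 6.6339, -1.9930)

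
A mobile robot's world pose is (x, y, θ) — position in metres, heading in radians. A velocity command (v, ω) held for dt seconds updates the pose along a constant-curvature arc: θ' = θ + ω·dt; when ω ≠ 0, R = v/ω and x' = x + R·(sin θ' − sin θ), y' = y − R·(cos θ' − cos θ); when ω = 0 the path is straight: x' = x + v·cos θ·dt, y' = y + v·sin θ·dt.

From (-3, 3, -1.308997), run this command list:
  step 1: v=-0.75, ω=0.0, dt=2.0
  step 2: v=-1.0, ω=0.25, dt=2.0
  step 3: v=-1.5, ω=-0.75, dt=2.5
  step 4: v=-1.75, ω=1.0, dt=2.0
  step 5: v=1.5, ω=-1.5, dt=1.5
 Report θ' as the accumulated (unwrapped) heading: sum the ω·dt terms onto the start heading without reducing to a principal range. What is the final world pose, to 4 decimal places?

(-3.8871, 10.5219, -2.9340)

step 1: θ'=-1.3090 (straight) → pose (-3.3882, 4.4489, -1.3090)
step 2: θ'=-0.8090 (R=-4.0000) → pose (-4.3576, 6.1745, -0.8090)
step 3: θ'=-2.6840 (R=2.0000) → pose (-3.7939, 9.3492, -2.6840)
step 4: θ'=-0.6840 (R=-1.7500) → pose (-3.4613, 12.2755, -0.6840)
step 5: θ'=-2.9340 (R=-1.0000) → pose (-3.8871, 10.5219, -2.9340)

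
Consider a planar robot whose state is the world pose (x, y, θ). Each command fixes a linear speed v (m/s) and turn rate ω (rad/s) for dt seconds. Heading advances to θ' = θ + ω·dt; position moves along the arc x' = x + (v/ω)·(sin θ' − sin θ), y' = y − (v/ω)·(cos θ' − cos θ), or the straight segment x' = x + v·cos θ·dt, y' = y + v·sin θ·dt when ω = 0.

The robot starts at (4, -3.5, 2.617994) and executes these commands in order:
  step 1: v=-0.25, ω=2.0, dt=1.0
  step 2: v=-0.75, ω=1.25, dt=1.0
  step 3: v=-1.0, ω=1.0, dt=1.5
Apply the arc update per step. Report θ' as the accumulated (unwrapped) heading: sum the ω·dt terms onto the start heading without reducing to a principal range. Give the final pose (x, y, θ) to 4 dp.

step 1: θ'=4.6180 (R=-0.1250) → pose (4.1869, -3.4035, 4.6180)
step 2: θ'=5.8680 (R=-0.6000) → pose (3.8316, -2.7980, 5.8680)
step 3: θ'=7.3680 (R=-1.0000) → pose (2.5441, -3.2459, 7.3680)

(2.5441, -3.2459, 7.3680)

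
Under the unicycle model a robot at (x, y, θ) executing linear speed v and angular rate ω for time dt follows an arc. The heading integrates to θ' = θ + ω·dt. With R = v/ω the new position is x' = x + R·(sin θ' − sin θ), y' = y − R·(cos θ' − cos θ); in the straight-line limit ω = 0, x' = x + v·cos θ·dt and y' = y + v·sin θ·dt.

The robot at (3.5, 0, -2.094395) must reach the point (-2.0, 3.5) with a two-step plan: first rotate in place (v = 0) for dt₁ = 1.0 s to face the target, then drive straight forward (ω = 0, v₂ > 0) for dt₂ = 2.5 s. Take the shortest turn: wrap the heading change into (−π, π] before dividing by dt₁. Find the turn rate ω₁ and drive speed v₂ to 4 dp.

heading to target = atan2(3.5−0, -2−3.5) = 2.5749
Δθ = wrap(2.5749 − -2.0944) = -1.6139; ω₁ = Δθ/dt₁ = -1.6139
distance = √((-2−3.5)² + (3.5−0)²) = 6.5192; v₂ = distance/dt₂ = 2.6077

ω₁ = -1.6139, v₂ = 2.6077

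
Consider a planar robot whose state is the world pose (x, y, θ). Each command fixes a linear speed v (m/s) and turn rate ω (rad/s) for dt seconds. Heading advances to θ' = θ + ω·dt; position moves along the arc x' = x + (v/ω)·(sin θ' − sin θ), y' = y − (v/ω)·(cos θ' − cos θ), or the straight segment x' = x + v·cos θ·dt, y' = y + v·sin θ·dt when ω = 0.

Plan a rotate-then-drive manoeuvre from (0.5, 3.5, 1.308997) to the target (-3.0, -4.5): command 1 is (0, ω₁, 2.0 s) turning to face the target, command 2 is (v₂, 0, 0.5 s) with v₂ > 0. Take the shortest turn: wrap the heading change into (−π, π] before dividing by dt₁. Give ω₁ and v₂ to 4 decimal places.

ω₁ = 1.4955, v₂ = 17.4642

heading to target = atan2(-4.5−3.5, -3−0.5) = -1.9832
Δθ = wrap(-1.9832 − 1.3090) = 2.9910; ω₁ = Δθ/dt₁ = 1.4955
distance = √((-3−0.5)² + (-4.5−3.5)²) = 8.7321; v₂ = distance/dt₂ = 17.4642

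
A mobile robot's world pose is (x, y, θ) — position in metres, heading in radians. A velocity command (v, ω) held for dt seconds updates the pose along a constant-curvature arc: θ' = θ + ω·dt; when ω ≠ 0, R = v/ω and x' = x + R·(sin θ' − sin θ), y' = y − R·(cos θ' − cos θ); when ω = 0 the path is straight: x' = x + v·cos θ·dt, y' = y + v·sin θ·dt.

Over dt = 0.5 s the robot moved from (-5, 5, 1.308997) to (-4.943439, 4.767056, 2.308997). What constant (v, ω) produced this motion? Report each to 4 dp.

v = -0.5000, ω = 2.0000

Δθ = 2.308997 − 1.308997 = 1.000000
ω = Δθ/dt = 1.000000/0.5 = 2.0000
R = −Δy/(cos θ' − cos θ) = -0.2500
v = R·ω = -0.2500·2.0000 = -0.5000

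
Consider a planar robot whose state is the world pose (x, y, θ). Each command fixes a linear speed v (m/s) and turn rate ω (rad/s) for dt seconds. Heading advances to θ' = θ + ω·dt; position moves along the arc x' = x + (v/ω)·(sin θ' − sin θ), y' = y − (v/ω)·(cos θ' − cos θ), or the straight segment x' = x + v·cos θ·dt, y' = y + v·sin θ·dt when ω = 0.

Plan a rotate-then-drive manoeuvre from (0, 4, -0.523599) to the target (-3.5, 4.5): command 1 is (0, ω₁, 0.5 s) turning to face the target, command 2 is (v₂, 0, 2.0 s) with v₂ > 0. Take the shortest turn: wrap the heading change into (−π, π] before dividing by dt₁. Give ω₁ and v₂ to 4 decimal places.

ω₁ = -5.5198, v₂ = 1.7678

heading to target = atan2(4.5−4, -3.5−0) = 2.9997
Δθ = wrap(2.9997 − -0.5236) = -2.7599; ω₁ = Δθ/dt₁ = -5.5198
distance = √((-3.5−0)² + (4.5−4)²) = 3.5355; v₂ = distance/dt₂ = 1.7678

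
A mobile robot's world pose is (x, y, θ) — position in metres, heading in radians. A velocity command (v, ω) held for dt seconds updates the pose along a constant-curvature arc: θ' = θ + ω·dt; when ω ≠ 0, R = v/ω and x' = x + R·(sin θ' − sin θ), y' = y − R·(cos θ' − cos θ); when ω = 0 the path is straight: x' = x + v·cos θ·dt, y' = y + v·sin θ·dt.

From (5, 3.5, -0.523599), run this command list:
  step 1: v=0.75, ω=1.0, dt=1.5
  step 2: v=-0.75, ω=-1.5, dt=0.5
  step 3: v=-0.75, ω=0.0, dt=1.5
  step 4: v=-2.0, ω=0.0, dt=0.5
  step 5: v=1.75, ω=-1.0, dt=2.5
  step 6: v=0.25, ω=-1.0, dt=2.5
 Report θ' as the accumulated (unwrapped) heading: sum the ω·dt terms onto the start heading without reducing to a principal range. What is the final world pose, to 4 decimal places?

step 1: θ'=0.9764 (R=0.7500) → pose (5.9964, 3.7295, 0.9764)
step 2: θ'=0.2264 (R=0.5000) → pose (5.6944, 3.5223, 0.2264)
step 3: θ'=0.2264 (straight) → pose (4.5981, 3.2697, 0.2264)
step 4: θ'=0.2264 (straight) → pose (3.6236, 3.0453, 0.2264)
step 5: θ'=-2.2736 (R=-1.7500) → pose (5.3517, 0.2088, -2.2736)
step 6: θ'=-4.7736 (R=-0.2500) → pose (4.9114, 0.3857, -4.7736)

(4.9114, 0.3857, -4.7736)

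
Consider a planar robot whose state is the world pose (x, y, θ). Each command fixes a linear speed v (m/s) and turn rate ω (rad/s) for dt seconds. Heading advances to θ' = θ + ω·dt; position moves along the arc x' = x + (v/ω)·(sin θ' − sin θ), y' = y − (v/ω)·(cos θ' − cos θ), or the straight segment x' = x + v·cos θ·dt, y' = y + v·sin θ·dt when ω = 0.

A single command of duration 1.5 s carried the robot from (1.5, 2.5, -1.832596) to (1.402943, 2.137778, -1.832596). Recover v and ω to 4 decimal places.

v = 0.2500, ω = 0.0000

Δθ = -1.832596 − -1.832596 = 0.000000
ω = Δθ/dt = 0.000000/1.5 = 0.0000
ω = 0 → v = (Δx·cos θ + Δy·sin θ)/dt = 0.2500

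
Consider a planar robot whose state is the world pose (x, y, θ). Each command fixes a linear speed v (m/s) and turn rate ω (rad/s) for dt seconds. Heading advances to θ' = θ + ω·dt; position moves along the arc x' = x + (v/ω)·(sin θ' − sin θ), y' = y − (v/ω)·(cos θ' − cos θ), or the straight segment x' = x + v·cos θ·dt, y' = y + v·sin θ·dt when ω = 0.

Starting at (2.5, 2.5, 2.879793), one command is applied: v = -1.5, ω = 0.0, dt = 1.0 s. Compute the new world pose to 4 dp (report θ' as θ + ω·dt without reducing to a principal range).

(3.9489, 2.1118, 2.8798)

θ' = 2.8798 + 0.0·1.0 = 2.8798
ω = 0 → straight: x' = 2.5 + -1.5·cos(2.8798)·1.0 = 3.9489
y' = 2.5 + -1.5·sin(2.8798)·1.0 = 2.1118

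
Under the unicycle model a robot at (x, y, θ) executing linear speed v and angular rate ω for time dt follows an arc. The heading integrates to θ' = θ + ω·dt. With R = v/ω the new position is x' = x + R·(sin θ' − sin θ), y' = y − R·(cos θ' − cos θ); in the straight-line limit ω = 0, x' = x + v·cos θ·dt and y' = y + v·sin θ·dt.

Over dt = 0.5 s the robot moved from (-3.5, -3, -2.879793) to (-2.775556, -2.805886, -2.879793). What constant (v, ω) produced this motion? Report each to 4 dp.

v = -1.5000, ω = 0.0000

Δθ = -2.879793 − -2.879793 = 0.000000
ω = Δθ/dt = 0.000000/0.5 = 0.0000
ω = 0 → v = (Δx·cos θ + Δy·sin θ)/dt = -1.5000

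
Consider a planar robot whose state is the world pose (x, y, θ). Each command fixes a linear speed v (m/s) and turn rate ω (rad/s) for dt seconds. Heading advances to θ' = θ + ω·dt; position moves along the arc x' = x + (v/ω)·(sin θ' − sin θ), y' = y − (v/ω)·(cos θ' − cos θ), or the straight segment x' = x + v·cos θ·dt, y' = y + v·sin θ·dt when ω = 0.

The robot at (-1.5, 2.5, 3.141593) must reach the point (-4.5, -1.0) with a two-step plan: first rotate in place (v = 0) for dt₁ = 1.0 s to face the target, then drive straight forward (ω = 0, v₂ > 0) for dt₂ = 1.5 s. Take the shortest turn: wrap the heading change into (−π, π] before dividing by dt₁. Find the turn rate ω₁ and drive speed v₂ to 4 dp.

ω₁ = 0.8622, v₂ = 3.0732

heading to target = atan2(-1−2.5, -4.5−-1.5) = -2.2794
Δθ = wrap(-2.2794 − 3.1416) = 0.8622; ω₁ = Δθ/dt₁ = 0.8622
distance = √((-4.5−-1.5)² + (-1−2.5)²) = 4.6098; v₂ = distance/dt₂ = 3.0732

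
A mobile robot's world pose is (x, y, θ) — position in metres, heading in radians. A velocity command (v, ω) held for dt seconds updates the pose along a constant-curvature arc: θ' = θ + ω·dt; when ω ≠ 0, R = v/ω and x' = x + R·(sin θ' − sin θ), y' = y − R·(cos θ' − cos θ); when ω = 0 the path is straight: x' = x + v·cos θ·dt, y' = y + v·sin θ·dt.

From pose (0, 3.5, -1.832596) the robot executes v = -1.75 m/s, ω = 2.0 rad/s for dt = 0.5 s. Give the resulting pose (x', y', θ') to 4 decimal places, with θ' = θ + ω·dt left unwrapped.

(-0.1980, 4.3153, -0.8326)

θ' = -1.8326 + 2.0·0.5 = -0.8326
R = v/ω = -1.75/2.0 = -0.8750
x' = 0 + -0.8750·(sin -0.8326 − sin -1.8326) = -0.1980
y' = 3.5 − -0.8750·(cos -0.8326 − cos -1.8326) = 4.3153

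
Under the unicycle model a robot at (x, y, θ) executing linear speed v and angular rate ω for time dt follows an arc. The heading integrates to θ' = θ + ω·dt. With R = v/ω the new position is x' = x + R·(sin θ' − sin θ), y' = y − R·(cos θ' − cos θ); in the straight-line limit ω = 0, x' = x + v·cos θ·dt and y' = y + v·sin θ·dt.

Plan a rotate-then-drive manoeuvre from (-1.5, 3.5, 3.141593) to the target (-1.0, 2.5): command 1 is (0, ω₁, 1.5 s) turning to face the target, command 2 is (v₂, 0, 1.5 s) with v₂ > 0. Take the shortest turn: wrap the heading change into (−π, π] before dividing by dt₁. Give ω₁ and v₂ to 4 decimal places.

ω₁ = 1.3563, v₂ = 0.7454

heading to target = atan2(2.5−3.5, -1−-1.5) = -1.1071
Δθ = wrap(-1.1071 − 3.1416) = 2.0344; ω₁ = Δθ/dt₁ = 1.3563
distance = √((-1−-1.5)² + (2.5−3.5)²) = 1.1180; v₂ = distance/dt₂ = 0.7454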